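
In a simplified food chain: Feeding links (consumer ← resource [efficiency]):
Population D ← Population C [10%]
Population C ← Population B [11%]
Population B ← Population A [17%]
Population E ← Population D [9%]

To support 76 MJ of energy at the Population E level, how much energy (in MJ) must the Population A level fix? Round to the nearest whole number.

Cumulative transfer efficiency: 0.17 × 0.11 × 0.1 × 0.09 = 0.0001683
Population A energy = 76 / 0.0001683 = 451575 MJ

451575 MJ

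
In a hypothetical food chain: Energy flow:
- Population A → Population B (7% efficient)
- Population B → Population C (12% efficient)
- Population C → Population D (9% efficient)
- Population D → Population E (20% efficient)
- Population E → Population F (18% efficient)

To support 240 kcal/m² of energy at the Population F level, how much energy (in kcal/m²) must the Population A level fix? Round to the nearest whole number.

Cumulative transfer efficiency: 0.07 × 0.12 × 0.09 × 0.2 × 0.18 = 0.000027216
Population A energy = 240 / 0.000027216 = 8818342 kcal/m²

8818342 kcal/m²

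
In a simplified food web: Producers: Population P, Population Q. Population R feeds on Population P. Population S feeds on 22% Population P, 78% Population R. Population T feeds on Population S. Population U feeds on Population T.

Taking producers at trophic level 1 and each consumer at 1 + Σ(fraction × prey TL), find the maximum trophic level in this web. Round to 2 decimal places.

Population R: 1 + 1 = 2
Population S: 1 + (0.22×1 + 0.78×2) = 2.78
Population T: 1 + 2.78 = 3.78
Population U: 1 + 3.78 = 4.78

4.78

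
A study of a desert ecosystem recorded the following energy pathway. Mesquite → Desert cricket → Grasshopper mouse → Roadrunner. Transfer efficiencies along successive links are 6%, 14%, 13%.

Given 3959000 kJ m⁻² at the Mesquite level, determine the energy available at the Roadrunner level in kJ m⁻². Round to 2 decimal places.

4323.23 kJ m⁻²

Desert cricket: 3959000 × 0.06 = 237540 kJ m⁻²
Grasshopper mouse: 237540 × 0.14 = 33255.6 kJ m⁻²
Roadrunner: 33255.6 × 0.13 = 4323.228 kJ m⁻²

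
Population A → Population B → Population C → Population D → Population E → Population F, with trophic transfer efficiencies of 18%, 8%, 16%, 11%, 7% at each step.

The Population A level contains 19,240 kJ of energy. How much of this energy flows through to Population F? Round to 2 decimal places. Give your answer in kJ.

Population B: 19240 × 0.18 = 3463.2 kJ
Population C: 3463.2 × 0.08 = 277.056 kJ
Population D: 277.056 × 0.16 = 44.32896 kJ
Population E: 44.32896 × 0.11 = 4.8761856 kJ
Population F: 4.8761856 × 0.07 = 0.341332992 kJ

0.34 kJ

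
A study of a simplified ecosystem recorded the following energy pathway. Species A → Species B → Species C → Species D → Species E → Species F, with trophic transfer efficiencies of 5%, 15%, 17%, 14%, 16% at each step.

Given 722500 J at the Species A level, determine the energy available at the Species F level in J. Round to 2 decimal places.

Species B: 722500 × 0.05 = 36125 J
Species C: 36125 × 0.15 = 5418.75 J
Species D: 5418.75 × 0.17 = 921.1875 J
Species E: 921.1875 × 0.14 = 128.96625 J
Species F: 128.96625 × 0.16 = 20.6346 J

20.63 J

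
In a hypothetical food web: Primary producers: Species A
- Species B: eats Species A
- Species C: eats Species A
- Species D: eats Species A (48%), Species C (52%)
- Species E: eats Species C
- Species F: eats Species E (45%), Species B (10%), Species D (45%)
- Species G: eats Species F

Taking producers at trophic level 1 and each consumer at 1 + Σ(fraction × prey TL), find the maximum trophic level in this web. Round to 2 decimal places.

Species B: 1 + 1 = 2
Species C: 1 + 1 = 2
Species D: 1 + (0.48×1 + 0.52×2) = 2.52
Species E: 1 + 2 = 3
Species F: 1 + (0.45×3 + 0.1×2 + 0.45×2.52) = 3.684
Species G: 1 + 3.684 = 4.684

4.68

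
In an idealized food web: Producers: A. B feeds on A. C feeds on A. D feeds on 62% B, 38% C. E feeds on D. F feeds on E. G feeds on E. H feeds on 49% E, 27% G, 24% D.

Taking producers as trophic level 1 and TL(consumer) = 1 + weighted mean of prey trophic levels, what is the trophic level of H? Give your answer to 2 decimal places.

B: 1 + 1 = 2
C: 1 + 1 = 2
D: 1 + (0.62×2 + 0.38×2) = 3
E: 1 + 3 = 4
F: 1 + 4 = 5
G: 1 + 4 = 5
H: 1 + (0.49×4 + 0.27×5 + 0.24×3) = 5.03

5.03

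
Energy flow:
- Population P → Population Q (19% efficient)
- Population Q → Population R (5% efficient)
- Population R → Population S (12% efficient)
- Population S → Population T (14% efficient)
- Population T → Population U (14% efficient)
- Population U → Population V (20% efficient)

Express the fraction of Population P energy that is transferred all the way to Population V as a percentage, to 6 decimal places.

0.000447%

Product of link efficiencies: 0.19 × 0.05 × 0.12 × 0.14 × 0.14 × 0.2 = 0.0000044688
As a percentage: 0.0000044688 × 100 = 0.000447%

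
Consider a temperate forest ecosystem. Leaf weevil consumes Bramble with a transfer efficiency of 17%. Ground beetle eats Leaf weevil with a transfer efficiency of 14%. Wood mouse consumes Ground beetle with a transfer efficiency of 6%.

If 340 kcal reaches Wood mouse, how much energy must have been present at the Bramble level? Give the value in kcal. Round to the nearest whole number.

238095 kcal

Cumulative transfer efficiency: 0.17 × 0.14 × 0.06 = 0.001428
Bramble energy = 340 / 0.001428 = 238095 kcal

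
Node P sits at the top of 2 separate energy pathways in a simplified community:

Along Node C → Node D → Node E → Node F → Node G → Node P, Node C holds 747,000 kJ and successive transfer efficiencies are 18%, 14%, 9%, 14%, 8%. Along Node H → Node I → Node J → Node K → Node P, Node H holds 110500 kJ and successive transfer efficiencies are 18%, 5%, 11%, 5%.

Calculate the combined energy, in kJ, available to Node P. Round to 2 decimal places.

Via Node C: 747000 × 0.18 × 0.14 × 0.09 × 0.14 × 0.08 = 18.9749952 kJ
Via Node H: 110500 × 0.18 × 0.05 × 0.11 × 0.05 = 5.46975 kJ
Total at Node P: 18.9749952 + 5.46975 = 24.4447452 kJ

24.44 kJ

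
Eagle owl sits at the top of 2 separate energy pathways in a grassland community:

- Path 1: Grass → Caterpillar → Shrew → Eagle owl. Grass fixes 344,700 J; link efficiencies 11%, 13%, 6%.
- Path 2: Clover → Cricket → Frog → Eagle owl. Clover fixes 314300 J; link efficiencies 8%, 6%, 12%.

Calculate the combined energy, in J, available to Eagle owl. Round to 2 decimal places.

476.79 J

Path 1: 344700 × 0.11 × 0.13 × 0.06 = 295.7526 J
Path 2: 314300 × 0.08 × 0.06 × 0.12 = 181.0368 J
Total at Eagle owl: 295.7526 + 181.0368 = 476.7894 J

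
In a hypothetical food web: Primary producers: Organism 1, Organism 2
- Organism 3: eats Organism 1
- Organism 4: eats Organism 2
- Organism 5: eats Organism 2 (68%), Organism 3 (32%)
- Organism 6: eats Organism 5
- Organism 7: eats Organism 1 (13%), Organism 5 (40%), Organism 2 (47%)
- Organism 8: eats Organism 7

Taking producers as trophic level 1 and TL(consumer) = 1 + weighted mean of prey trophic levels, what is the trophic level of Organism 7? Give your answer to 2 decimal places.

Organism 3: 1 + 1 = 2
Organism 4: 1 + 1 = 2
Organism 5: 1 + (0.68×1 + 0.32×2) = 2.32
Organism 6: 1 + 2.32 = 3.32
Organism 7: 1 + (0.13×1 + 0.4×2.32 + 0.47×1) = 2.528
Organism 8: 1 + 2.528 = 3.528

2.53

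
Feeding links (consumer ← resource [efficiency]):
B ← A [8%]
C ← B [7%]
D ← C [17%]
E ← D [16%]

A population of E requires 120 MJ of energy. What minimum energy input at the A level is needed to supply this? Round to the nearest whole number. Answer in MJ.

787815 MJ

Cumulative transfer efficiency: 0.08 × 0.07 × 0.17 × 0.16 = 0.00015232
A energy = 120 / 0.00015232 = 787815 MJ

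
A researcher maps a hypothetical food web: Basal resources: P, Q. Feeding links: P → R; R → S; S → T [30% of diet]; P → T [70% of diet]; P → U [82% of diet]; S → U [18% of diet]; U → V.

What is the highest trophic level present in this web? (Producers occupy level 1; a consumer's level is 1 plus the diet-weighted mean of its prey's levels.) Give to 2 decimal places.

3.36

R: 1 + 1 = 2
S: 1 + 2 = 3
T: 1 + (0.3×3 + 0.7×1) = 2.6
U: 1 + (0.82×1 + 0.18×3) = 2.36
V: 1 + 2.36 = 3.36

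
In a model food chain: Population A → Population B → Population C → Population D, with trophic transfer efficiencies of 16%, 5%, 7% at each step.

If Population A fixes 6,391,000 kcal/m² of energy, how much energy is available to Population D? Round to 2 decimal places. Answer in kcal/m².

Population B: 6391000 × 0.16 = 1022560 kcal/m²
Population C: 1022560 × 0.05 = 51128 kcal/m²
Population D: 51128 × 0.07 = 3578.96 kcal/m²

3578.96 kcal/m²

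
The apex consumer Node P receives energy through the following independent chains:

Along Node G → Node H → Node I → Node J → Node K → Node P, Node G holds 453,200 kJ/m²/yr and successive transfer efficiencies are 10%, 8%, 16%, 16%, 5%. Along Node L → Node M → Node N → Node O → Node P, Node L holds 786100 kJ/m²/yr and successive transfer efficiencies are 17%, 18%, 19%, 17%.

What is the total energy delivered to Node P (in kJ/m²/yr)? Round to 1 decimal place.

781.6 kJ/m²/yr

Via Node G: 453200 × 0.1 × 0.08 × 0.16 × 0.16 × 0.05 = 4.640768 kJ/m²/yr
Via Node L: 786100 × 0.17 × 0.18 × 0.19 × 0.17 = 776.965518 kJ/m²/yr
Total at Node P: 4.640768 + 776.965518 = 781.606286 kJ/m²/yr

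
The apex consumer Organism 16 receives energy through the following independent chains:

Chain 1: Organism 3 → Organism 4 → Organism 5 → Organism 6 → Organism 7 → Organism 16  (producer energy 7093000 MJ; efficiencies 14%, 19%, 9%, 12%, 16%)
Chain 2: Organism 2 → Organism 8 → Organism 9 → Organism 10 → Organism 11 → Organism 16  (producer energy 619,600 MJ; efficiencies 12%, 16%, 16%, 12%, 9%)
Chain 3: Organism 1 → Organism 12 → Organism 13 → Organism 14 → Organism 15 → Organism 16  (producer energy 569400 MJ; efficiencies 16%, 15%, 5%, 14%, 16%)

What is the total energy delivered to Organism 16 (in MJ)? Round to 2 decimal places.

Chain 1: 7093000 × 0.14 × 0.19 × 0.09 × 0.12 × 0.16 = 326.0283264 MJ
Chain 2: 619600 × 0.12 × 0.16 × 0.16 × 0.12 × 0.09 = 20.55684096 MJ
Chain 3: 569400 × 0.16 × 0.15 × 0.05 × 0.14 × 0.16 = 15.305472 MJ
Total at Organism 16: 326.0283264 + 20.55684096 + 15.305472 = 361.89063936 MJ

361.89 MJ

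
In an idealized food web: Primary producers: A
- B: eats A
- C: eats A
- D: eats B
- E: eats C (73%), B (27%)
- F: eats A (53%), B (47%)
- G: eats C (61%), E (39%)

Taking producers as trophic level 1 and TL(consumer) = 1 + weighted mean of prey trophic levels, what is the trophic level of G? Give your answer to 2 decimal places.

3.39

B: 1 + 1 = 2
C: 1 + 1 = 2
D: 1 + 2 = 3
E: 1 + (0.73×2 + 0.27×2) = 3
F: 1 + (0.53×1 + 0.47×2) = 2.47
G: 1 + (0.61×2 + 0.39×3) = 3.39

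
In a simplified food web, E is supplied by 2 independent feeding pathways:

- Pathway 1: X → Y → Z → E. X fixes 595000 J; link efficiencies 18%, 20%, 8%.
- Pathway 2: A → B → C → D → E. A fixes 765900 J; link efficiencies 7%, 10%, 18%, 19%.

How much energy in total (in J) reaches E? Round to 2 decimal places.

Pathway 1: 595000 × 0.18 × 0.2 × 0.08 = 1713.6 J
Pathway 2: 765900 × 0.07 × 0.1 × 0.18 × 0.19 = 183.35646 J
Total at E: 1713.6 + 183.35646 = 1896.95646 J

1896.96 J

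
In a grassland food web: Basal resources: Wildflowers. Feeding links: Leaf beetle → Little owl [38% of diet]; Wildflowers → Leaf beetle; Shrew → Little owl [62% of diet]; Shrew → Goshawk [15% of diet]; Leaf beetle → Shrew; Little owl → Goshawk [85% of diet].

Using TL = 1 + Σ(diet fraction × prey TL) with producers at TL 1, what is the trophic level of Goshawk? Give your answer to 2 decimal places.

4.53

Leaf beetle: 1 + 1 = 2
Shrew: 1 + 2 = 3
Little owl: 1 + (0.38×2 + 0.62×3) = 3.62
Goshawk: 1 + (0.85×3.62 + 0.15×3) = 4.527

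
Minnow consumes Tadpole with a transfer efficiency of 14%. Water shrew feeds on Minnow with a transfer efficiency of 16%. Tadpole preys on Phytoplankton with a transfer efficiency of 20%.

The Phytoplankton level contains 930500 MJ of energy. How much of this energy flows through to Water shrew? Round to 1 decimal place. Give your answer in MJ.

4168.6 MJ

Tadpole: 930500 × 0.2 = 186100 MJ
Minnow: 186100 × 0.14 = 26054 MJ
Water shrew: 26054 × 0.16 = 4168.64 MJ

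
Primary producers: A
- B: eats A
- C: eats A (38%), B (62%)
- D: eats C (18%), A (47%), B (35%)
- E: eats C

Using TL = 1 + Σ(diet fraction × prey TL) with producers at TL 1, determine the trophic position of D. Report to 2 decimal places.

B: 1 + 1 = 2
C: 1 + (0.38×1 + 0.62×2) = 2.62
D: 1 + (0.18×2.62 + 0.47×1 + 0.35×2) = 2.6416
E: 1 + 2.62 = 3.62

2.64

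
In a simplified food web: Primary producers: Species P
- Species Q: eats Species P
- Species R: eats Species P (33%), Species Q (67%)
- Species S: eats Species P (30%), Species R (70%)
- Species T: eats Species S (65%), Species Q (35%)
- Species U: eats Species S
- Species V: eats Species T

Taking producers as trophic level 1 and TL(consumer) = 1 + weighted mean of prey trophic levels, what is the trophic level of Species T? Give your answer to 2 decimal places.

Species Q: 1 + 1 = 2
Species R: 1 + (0.33×1 + 0.67×2) = 2.67
Species S: 1 + (0.3×1 + 0.7×2.67) = 3.169
Species T: 1 + (0.65×3.169 + 0.35×2) = 3.75985
Species U: 1 + 3.169 = 4.169
Species V: 1 + 3.75985 = 4.75985

3.76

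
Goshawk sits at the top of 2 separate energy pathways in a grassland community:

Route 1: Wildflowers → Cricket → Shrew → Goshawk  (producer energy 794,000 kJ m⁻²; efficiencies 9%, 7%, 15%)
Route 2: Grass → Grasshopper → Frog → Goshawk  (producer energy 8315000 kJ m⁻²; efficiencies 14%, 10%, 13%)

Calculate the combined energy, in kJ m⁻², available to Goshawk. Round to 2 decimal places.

Route 1: 794000 × 0.09 × 0.07 × 0.15 = 750.33 kJ m⁻²
Route 2: 8315000 × 0.14 × 0.1 × 0.13 = 15133.3 kJ m⁻²
Total at Goshawk: 750.33 + 15133.3 = 15883.63 kJ m⁻²

15883.63 kJ m⁻²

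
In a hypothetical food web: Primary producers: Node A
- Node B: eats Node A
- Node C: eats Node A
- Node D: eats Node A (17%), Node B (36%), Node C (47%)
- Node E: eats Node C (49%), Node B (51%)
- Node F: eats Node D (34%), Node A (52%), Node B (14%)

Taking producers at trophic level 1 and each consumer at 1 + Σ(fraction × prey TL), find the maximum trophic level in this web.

Node B: 1 + 1 = 2
Node C: 1 + 1 = 2
Node D: 1 + (0.17×1 + 0.36×2 + 0.47×2) = 2.83
Node E: 1 + (0.49×2 + 0.51×2) = 3
Node F: 1 + (0.34×2.83 + 0.52×1 + 0.14×2) = 2.7622

3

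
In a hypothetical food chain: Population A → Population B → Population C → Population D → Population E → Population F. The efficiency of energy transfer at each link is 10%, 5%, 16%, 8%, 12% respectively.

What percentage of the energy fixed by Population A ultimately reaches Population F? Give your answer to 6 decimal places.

0.000768%

Product of link efficiencies: 0.1 × 0.05 × 0.16 × 0.08 × 0.12 = 0.00000768
As a percentage: 0.00000768 × 100 = 0.000768%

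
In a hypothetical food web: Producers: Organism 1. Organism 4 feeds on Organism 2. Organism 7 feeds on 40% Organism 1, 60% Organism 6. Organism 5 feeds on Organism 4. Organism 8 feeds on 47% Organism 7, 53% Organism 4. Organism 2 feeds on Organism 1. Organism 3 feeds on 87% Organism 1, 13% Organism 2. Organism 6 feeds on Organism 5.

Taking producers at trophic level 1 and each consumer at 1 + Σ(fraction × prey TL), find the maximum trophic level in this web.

Organism 2: 1 + 1 = 2
Organism 3: 1 + (0.87×1 + 0.13×2) = 2.13
Organism 4: 1 + 2 = 3
Organism 5: 1 + 3 = 4
Organism 6: 1 + 4 = 5
Organism 7: 1 + (0.4×1 + 0.6×5) = 4.4
Organism 8: 1 + (0.47×4.4 + 0.53×3) = 4.658

5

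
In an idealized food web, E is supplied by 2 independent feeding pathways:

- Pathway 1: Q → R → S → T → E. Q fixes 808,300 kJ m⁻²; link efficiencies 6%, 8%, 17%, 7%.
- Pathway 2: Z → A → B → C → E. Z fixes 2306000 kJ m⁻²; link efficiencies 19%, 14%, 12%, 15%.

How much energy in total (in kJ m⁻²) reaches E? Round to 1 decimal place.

Pathway 1: 808300 × 0.06 × 0.08 × 0.17 × 0.07 = 46.170096 kJ m⁻²
Pathway 2: 2306000 × 0.19 × 0.14 × 0.12 × 0.15 = 1104.1128 kJ m⁻²
Total at E: 46.170096 + 1104.1128 = 1150.282896 kJ m⁻²

1150.3 kJ m⁻²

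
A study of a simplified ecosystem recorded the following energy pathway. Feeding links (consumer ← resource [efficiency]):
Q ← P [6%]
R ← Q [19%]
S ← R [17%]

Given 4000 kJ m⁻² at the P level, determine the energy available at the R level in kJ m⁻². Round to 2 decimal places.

45.60 kJ m⁻²

Q: 4000 × 0.06 = 240 kJ m⁻²
R: 240 × 0.19 = 45.6 kJ m⁻²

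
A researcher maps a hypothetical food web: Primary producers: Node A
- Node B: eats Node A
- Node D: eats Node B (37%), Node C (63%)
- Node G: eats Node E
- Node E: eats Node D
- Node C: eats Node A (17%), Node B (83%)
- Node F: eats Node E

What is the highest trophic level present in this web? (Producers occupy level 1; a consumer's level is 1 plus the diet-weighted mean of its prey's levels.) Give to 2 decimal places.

Node B: 1 + 1 = 2
Node C: 1 + (0.17×1 + 0.83×2) = 2.83
Node D: 1 + (0.37×2 + 0.63×2.83) = 3.5229
Node E: 1 + 3.5229 = 4.5229
Node F: 1 + 4.5229 = 5.5229
Node G: 1 + 4.5229 = 5.5229

5.52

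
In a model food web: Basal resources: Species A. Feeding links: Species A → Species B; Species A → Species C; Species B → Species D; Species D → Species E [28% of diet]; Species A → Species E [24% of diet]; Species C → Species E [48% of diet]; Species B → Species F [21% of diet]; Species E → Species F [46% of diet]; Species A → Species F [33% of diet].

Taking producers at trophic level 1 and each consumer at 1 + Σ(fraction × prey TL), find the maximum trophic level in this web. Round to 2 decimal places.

Species B: 1 + 1 = 2
Species C: 1 + 1 = 2
Species D: 1 + 2 = 3
Species E: 1 + (0.28×3 + 0.24×1 + 0.48×2) = 3.04
Species F: 1 + (0.21×2 + 0.46×3.04 + 0.33×1) = 3.1484

3.15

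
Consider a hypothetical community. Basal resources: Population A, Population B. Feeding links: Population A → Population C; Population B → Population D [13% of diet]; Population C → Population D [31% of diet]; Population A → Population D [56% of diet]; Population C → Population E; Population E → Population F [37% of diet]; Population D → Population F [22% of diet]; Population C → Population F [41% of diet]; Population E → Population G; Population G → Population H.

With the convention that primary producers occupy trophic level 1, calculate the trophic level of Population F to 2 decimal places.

3.44

Population C: 1 + 1 = 2
Population D: 1 + (0.13×1 + 0.31×2 + 0.56×1) = 2.31
Population E: 1 + 2 = 3
Population F: 1 + (0.37×3 + 0.22×2.31 + 0.41×2) = 3.4382
Population G: 1 + 3 = 4
Population H: 1 + 4 = 5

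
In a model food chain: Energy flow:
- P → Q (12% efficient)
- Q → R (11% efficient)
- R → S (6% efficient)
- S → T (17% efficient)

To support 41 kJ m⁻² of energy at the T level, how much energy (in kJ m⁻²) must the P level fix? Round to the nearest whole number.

Cumulative transfer efficiency: 0.12 × 0.11 × 0.06 × 0.17 = 0.00013464
P energy = 41 / 0.00013464 = 304516 kJ m⁻²

304516 kJ m⁻²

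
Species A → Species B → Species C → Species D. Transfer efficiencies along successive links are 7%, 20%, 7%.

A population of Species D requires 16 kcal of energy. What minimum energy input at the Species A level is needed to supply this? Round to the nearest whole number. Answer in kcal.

Cumulative transfer efficiency: 0.07 × 0.2 × 0.07 = 0.00098
Species A energy = 16 / 0.00098 = 16327 kcal

16327 kcal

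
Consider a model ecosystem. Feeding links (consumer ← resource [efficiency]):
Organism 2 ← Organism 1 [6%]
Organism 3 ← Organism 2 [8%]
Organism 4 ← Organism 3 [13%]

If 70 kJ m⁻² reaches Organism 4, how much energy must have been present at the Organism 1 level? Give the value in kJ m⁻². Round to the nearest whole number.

Cumulative transfer efficiency: 0.06 × 0.08 × 0.13 = 0.000624
Organism 1 energy = 70 / 0.000624 = 112179 kJ m⁻²

112179 kJ m⁻²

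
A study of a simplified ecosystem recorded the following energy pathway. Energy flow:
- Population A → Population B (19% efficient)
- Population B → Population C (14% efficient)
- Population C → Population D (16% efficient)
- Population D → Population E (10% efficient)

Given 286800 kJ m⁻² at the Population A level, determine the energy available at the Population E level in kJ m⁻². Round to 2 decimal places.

Population B: 286800 × 0.19 = 54492 kJ m⁻²
Population C: 54492 × 0.14 = 7628.88 kJ m⁻²
Population D: 7628.88 × 0.16 = 1220.6208 kJ m⁻²
Population E: 1220.6208 × 0.1 = 122.06208 kJ m⁻²

122.06 kJ m⁻²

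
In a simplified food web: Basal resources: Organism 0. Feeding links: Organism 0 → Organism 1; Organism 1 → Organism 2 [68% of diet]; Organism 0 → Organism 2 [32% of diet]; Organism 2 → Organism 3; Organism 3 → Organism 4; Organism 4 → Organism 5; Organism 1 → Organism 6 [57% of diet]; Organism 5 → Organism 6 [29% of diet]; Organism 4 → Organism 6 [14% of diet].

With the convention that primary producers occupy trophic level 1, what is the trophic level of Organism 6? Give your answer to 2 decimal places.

4.44

Organism 1: 1 + 1 = 2
Organism 2: 1 + (0.68×2 + 0.32×1) = 2.68
Organism 3: 1 + 2.68 = 3.68
Organism 4: 1 + 3.68 = 4.68
Organism 5: 1 + 4.68 = 5.68
Organism 6: 1 + (0.57×2 + 0.29×5.68 + 0.14×4.68) = 4.4424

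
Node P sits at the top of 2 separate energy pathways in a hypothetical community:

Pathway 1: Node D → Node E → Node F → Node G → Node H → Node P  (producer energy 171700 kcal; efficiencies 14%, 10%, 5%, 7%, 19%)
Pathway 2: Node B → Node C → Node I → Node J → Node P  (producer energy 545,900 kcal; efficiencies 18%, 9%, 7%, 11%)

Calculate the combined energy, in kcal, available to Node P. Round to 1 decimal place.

69.7 kcal

Pathway 1: 171700 × 0.14 × 0.1 × 0.05 × 0.07 × 0.19 = 1.598527 kcal
Pathway 2: 545900 × 0.18 × 0.09 × 0.07 × 0.11 = 68.095566 kcal
Total at Node P: 1.598527 + 68.095566 = 69.694093 kcal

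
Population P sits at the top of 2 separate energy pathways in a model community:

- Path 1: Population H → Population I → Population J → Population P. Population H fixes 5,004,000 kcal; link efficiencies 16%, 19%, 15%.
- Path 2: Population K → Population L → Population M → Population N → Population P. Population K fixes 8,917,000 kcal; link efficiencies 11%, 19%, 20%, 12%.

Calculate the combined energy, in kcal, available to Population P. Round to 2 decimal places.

Path 1: 5004000 × 0.16 × 0.19 × 0.15 = 22818.24 kcal
Path 2: 8917000 × 0.11 × 0.19 × 0.2 × 0.12 = 4472.7672 kcal
Total at Population P: 22818.24 + 4472.7672 = 27291.0072 kcal

27291.01 kcal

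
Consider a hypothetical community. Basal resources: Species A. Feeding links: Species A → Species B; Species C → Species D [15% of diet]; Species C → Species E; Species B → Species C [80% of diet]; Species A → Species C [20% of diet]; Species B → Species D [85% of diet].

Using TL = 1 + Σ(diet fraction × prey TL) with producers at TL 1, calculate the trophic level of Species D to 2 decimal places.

3.12

Species B: 1 + 1 = 2
Species C: 1 + (0.8×2 + 0.2×1) = 2.8
Species D: 1 + (0.15×2.8 + 0.85×2) = 3.12
Species E: 1 + 2.8 = 3.8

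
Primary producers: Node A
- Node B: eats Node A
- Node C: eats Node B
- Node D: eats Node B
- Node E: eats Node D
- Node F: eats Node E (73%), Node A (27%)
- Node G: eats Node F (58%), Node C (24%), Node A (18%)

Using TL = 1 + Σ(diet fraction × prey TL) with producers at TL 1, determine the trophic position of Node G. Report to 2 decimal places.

4.33

Node B: 1 + 1 = 2
Node C: 1 + 2 = 3
Node D: 1 + 2 = 3
Node E: 1 + 3 = 4
Node F: 1 + (0.73×4 + 0.27×1) = 4.19
Node G: 1 + (0.58×4.19 + 0.24×3 + 0.18×1) = 4.3302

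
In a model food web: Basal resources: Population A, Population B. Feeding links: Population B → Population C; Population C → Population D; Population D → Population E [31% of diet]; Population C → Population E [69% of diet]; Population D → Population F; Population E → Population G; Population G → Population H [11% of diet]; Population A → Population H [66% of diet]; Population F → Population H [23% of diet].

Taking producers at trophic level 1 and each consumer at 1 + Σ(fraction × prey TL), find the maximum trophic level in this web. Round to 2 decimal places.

Population C: 1 + 1 = 2
Population D: 1 + 2 = 3
Population E: 1 + (0.31×3 + 0.69×2) = 3.31
Population F: 1 + 3 = 4
Population G: 1 + 3.31 = 4.31
Population H: 1 + (0.11×4.31 + 0.66×1 + 0.23×4) = 3.0541

4.31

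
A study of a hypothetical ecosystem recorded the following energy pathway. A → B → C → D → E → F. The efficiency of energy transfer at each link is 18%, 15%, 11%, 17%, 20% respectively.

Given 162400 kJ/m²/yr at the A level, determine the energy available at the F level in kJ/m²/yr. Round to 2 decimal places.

B: 162400 × 0.18 = 29232 kJ/m²/yr
C: 29232 × 0.15 = 4384.8 kJ/m²/yr
D: 4384.8 × 0.11 = 482.328 kJ/m²/yr
E: 482.328 × 0.17 = 81.99576 kJ/m²/yr
F: 81.99576 × 0.2 = 16.399152 kJ/m²/yr

16.40 kJ/m²/yr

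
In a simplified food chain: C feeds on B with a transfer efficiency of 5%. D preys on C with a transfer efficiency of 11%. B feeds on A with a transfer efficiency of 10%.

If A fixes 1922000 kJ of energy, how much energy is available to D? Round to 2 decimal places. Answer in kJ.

1057.10 kJ

B: 1922000 × 0.1 = 192200 kJ
C: 192200 × 0.05 = 9610 kJ
D: 9610 × 0.11 = 1057.1 kJ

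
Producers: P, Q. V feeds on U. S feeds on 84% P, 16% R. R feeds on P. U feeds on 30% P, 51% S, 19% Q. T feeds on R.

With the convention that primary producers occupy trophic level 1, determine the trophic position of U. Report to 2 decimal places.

R: 1 + 1 = 2
S: 1 + (0.84×1 + 0.16×2) = 2.16
T: 1 + 2 = 3
U: 1 + (0.3×1 + 0.51×2.16 + 0.19×1) = 2.5916
V: 1 + 2.5916 = 3.5916

2.59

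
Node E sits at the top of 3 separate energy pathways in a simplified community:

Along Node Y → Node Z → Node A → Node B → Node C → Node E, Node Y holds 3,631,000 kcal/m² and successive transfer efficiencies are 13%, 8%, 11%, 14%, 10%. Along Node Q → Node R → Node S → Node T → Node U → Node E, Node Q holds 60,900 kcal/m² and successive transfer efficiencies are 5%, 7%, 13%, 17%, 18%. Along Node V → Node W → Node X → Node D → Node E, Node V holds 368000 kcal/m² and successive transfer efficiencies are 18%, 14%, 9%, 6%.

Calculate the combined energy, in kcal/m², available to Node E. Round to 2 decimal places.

109.08 kcal/m²

Via Node Y: 3631000 × 0.13 × 0.08 × 0.11 × 0.14 × 0.1 = 58.154096 kcal/m²
Via Node Q: 60900 × 0.05 × 0.07 × 0.13 × 0.17 × 0.18 = 0.8479107 kcal/m²
Via Node V: 368000 × 0.18 × 0.14 × 0.09 × 0.06 = 50.07744 kcal/m²
Total at Node E: 58.154096 + 0.8479107 + 50.07744 = 109.0794467 kcal/m²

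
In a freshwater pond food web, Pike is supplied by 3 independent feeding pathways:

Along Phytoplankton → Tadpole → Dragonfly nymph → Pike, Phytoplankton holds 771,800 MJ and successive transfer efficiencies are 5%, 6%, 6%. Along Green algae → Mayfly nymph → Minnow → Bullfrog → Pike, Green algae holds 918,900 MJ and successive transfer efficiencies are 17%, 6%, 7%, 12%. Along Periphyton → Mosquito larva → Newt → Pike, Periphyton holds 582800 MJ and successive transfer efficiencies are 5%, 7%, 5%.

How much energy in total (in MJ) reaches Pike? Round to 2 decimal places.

Via Phytoplankton: 771800 × 0.05 × 0.06 × 0.06 = 138.924 MJ
Via Green algae: 918900 × 0.17 × 0.06 × 0.07 × 0.12 = 78.731352 MJ
Via Periphyton: 582800 × 0.05 × 0.07 × 0.05 = 101.99 MJ
Total at Pike: 138.924 + 78.731352 + 101.99 = 319.645352 MJ

319.65 MJ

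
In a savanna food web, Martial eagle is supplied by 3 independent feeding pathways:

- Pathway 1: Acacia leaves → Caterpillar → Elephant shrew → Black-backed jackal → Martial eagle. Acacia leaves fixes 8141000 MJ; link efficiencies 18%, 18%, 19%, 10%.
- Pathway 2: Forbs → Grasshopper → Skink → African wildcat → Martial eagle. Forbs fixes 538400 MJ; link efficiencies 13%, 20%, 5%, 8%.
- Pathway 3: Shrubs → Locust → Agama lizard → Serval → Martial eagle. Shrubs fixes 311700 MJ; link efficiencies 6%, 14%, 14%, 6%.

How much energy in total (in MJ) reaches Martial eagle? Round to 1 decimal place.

5089.6 MJ

Pathway 1: 8141000 × 0.18 × 0.18 × 0.19 × 0.1 = 5011.5996 MJ
Pathway 2: 538400 × 0.13 × 0.2 × 0.05 × 0.08 = 55.9936 MJ
Pathway 3: 311700 × 0.06 × 0.14 × 0.14 × 0.06 = 21.993552 MJ
Total at Martial eagle: 5011.5996 + 55.9936 + 21.993552 = 5089.586752 MJ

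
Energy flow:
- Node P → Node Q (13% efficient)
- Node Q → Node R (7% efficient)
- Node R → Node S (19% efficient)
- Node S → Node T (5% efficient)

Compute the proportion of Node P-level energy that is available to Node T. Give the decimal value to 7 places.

Product of link efficiencies: 0.13 × 0.07 × 0.19 × 0.05 = 0.00008645

0.0000865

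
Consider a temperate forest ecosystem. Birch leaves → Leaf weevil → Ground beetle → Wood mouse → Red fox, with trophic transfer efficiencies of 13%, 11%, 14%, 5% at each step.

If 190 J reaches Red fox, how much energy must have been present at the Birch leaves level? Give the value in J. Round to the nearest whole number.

1898102 J

Cumulative transfer efficiency: 0.13 × 0.11 × 0.14 × 0.05 = 0.0001001
Birch leaves energy = 190 / 0.0001001 = 1898102 J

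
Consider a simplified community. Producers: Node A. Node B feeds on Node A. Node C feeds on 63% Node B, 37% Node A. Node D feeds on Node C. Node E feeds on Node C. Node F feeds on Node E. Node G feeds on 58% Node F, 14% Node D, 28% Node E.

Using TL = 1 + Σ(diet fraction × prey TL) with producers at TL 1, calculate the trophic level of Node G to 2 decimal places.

Node B: 1 + 1 = 2
Node C: 1 + (0.63×2 + 0.37×1) = 2.63
Node D: 1 + 2.63 = 3.63
Node E: 1 + 2.63 = 3.63
Node F: 1 + 3.63 = 4.63
Node G: 1 + (0.58×4.63 + 0.14×3.63 + 0.28×3.63) = 5.21

5.21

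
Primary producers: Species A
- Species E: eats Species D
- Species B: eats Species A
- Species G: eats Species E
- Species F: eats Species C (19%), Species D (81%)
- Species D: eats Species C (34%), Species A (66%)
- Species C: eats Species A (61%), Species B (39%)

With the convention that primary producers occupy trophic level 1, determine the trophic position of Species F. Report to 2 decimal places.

3.46

Species B: 1 + 1 = 2
Species C: 1 + (0.61×1 + 0.39×2) = 2.39
Species D: 1 + (0.34×2.39 + 0.66×1) = 2.4726
Species E: 1 + 2.4726 = 3.4726
Species F: 1 + (0.19×2.39 + 0.81×2.4726) = 3.456906
Species G: 1 + 3.4726 = 4.4726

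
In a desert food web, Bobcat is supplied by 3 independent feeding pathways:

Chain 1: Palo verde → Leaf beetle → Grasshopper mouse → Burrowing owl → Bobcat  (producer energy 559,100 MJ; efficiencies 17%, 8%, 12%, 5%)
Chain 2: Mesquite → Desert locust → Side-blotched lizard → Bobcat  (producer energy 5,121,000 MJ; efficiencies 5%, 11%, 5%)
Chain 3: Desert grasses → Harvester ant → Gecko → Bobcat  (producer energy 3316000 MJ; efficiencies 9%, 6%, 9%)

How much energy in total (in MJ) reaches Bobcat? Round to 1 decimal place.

Chain 1: 559100 × 0.17 × 0.08 × 0.12 × 0.05 = 45.62256 MJ
Chain 2: 5121000 × 0.05 × 0.11 × 0.05 = 1408.275 MJ
Chain 3: 3316000 × 0.09 × 0.06 × 0.09 = 1611.576 MJ
Total at Bobcat: 45.62256 + 1408.275 + 1611.576 = 3065.47356 MJ

3065.5 MJ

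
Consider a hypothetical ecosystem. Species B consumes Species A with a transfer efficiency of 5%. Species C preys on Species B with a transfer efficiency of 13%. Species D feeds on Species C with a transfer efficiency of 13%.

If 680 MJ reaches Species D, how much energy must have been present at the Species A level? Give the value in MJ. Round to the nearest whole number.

804734 MJ

Cumulative transfer efficiency: 0.05 × 0.13 × 0.13 = 0.000845
Species A energy = 680 / 0.000845 = 804734 MJ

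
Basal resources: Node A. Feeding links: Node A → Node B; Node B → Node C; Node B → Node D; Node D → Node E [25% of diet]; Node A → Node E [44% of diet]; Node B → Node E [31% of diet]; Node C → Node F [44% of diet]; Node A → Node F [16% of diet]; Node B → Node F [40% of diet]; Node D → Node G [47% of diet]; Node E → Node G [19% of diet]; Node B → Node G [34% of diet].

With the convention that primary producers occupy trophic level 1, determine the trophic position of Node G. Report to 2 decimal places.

3.62

Node B: 1 + 1 = 2
Node C: 1 + 2 = 3
Node D: 1 + 2 = 3
Node E: 1 + (0.25×3 + 0.44×1 + 0.31×2) = 2.81
Node F: 1 + (0.44×3 + 0.16×1 + 0.4×2) = 3.28
Node G: 1 + (0.47×3 + 0.19×2.81 + 0.34×2) = 3.6239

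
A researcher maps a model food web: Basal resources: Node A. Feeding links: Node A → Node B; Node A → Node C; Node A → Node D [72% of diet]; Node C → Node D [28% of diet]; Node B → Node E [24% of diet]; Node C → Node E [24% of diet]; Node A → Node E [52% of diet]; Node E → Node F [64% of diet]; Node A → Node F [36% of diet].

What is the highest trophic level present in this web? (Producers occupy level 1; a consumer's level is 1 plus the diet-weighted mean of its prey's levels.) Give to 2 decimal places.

Node B: 1 + 1 = 2
Node C: 1 + 1 = 2
Node D: 1 + (0.72×1 + 0.28×2) = 2.28
Node E: 1 + (0.24×2 + 0.24×2 + 0.52×1) = 2.48
Node F: 1 + (0.64×2.48 + 0.36×1) = 2.9472

2.95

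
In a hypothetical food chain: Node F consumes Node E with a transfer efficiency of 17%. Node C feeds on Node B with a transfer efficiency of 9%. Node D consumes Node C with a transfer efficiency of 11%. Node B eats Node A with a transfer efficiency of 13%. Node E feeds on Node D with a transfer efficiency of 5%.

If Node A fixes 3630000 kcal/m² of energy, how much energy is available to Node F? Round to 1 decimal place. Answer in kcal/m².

Node B: 3630000 × 0.13 = 471900 kcal/m²
Node C: 471900 × 0.09 = 42471 kcal/m²
Node D: 42471 × 0.11 = 4671.81 kcal/m²
Node E: 4671.81 × 0.05 = 233.5905 kcal/m²
Node F: 233.5905 × 0.17 = 39.710385 kcal/m²

39.7 kcal/m²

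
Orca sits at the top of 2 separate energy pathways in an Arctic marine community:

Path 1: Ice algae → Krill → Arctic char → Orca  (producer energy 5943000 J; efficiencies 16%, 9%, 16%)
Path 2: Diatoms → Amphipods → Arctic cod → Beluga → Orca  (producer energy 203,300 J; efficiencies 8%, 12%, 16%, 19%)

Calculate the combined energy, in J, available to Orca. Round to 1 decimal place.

13752.0 J

Path 1: 5943000 × 0.16 × 0.09 × 0.16 = 13692.672 J
Path 2: 203300 × 0.08 × 0.12 × 0.16 × 0.19 = 59.331072 J
Total at Orca: 13692.672 + 59.331072 = 13752.003072 J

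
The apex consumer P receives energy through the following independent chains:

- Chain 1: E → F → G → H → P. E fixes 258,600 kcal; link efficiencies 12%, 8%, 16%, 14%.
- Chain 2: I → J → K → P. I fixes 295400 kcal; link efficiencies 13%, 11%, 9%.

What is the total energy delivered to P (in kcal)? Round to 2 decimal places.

Chain 1: 258600 × 0.12 × 0.08 × 0.16 × 0.14 = 55.609344 kcal
Chain 2: 295400 × 0.13 × 0.11 × 0.09 = 380.1798 kcal
Total at P: 55.609344 + 380.1798 = 435.789144 kcal

435.79 kcal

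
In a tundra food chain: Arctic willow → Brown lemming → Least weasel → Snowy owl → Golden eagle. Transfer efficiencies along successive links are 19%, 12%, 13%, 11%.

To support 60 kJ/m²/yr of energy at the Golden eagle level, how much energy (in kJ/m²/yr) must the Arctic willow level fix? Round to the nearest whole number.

Cumulative transfer efficiency: 0.19 × 0.12 × 0.13 × 0.11 = 0.00032604
Arctic willow energy = 60 / 0.00032604 = 184026 kJ/m²/yr

184026 kJ/m²/yr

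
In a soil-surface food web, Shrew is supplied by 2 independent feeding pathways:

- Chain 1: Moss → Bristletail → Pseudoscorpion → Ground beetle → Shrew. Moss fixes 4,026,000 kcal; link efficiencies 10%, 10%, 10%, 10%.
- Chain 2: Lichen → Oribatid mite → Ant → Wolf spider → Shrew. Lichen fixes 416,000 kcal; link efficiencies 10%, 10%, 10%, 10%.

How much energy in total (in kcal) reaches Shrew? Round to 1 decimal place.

Chain 1: 4026000 × 0.1 × 0.1 × 0.1 × 0.1 = 402.6 kcal
Chain 2: 416000 × 0.1 × 0.1 × 0.1 × 0.1 = 41.6 kcal
Total at Shrew: 402.6 + 41.6 = 444.2 kcal

444.2 kcal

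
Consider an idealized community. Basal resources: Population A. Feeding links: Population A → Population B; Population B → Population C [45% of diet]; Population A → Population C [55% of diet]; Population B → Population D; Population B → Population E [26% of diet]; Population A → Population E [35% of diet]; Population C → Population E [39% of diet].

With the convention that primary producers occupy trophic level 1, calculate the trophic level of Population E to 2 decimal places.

2.83

Population B: 1 + 1 = 2
Population C: 1 + (0.45×2 + 0.55×1) = 2.45
Population D: 1 + 2 = 3
Population E: 1 + (0.26×2 + 0.35×1 + 0.39×2.45) = 2.8255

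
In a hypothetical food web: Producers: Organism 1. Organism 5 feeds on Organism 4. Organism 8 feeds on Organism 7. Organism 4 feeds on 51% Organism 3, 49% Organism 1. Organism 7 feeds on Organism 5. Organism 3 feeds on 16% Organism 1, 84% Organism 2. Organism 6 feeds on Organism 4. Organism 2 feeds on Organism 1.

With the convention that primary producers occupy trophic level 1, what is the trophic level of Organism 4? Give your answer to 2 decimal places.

Organism 2: 1 + 1 = 2
Organism 3: 1 + (0.16×1 + 0.84×2) = 2.84
Organism 4: 1 + (0.51×2.84 + 0.49×1) = 2.9384
Organism 5: 1 + 2.9384 = 3.9384
Organism 6: 1 + 2.9384 = 3.9384
Organism 7: 1 + 3.9384 = 4.9384
Organism 8: 1 + 4.9384 = 5.9384

2.94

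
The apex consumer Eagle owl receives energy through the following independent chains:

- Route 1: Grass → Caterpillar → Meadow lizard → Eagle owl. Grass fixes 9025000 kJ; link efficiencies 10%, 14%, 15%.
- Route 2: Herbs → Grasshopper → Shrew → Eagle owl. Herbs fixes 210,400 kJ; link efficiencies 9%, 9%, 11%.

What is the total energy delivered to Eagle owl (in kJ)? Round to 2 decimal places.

19139.97 kJ

Route 1: 9025000 × 0.1 × 0.14 × 0.15 = 18952.5 kJ
Route 2: 210400 × 0.09 × 0.09 × 0.11 = 187.4664 kJ
Total at Eagle owl: 18952.5 + 187.4664 = 19139.9664 kJ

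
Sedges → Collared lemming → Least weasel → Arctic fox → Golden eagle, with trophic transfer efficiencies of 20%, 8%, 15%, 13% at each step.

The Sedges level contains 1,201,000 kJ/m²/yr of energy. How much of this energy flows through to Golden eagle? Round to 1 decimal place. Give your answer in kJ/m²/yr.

Collared lemming: 1201000 × 0.2 = 240200 kJ/m²/yr
Least weasel: 240200 × 0.08 = 19216 kJ/m²/yr
Arctic fox: 19216 × 0.15 = 2882.4 kJ/m²/yr
Golden eagle: 2882.4 × 0.13 = 374.712 kJ/m²/yr

374.7 kJ/m²/yr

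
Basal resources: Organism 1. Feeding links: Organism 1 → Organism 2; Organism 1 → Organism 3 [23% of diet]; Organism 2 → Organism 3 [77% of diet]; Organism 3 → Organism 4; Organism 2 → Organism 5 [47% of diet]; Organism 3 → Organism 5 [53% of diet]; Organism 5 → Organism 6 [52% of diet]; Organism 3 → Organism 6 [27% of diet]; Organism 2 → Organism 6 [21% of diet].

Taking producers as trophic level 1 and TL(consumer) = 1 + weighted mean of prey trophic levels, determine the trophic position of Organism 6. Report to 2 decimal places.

Organism 2: 1 + 1 = 2
Organism 3: 1 + (0.23×1 + 0.77×2) = 2.77
Organism 4: 1 + 2.77 = 3.77
Organism 5: 1 + (0.47×2 + 0.53×2.77) = 3.4081
Organism 6: 1 + (0.52×3.4081 + 0.27×2.77 + 0.21×2) = 3.940112

3.94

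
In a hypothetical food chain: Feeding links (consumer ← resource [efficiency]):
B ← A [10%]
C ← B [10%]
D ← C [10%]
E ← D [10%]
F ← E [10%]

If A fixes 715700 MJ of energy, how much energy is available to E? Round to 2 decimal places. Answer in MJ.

71.57 MJ

B: 715700 × 0.1 = 71570 MJ
C: 71570 × 0.1 = 7157 MJ
D: 7157 × 0.1 = 715.7 MJ
E: 715.7 × 0.1 = 71.57 MJ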